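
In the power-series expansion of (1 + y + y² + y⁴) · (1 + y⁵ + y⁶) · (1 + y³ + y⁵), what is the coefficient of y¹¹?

3

(1 + y + y² + y⁴) has coefficients 1,1,1,0,1 for degrees 0…4.
(1 + y⁵ + y⁶) has coefficients 1,0,0,0,0,1,1,0,0,0,0,0 for degrees 0…11.
Finally multiplying by (1 + y³ + y⁵), the product of all factors after the first has coefficients 1,0,0,1,0,2,1,0,1,1,1,1 for degrees 0…11.
[y¹¹] = 1·1 + 1·1 + 1·1 + 1·0 = 3.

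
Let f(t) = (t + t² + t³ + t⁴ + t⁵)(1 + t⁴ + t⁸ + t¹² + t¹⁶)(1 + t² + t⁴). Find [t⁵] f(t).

(t + t² + t³ + t⁴ + t⁵) has coefficients 0,1,1,1,1,1 for degrees 0…5.
(1 + t⁴ + t⁸ + t¹² + t¹⁶) has coefficients 1,0,0,0,1,0 for degrees 0…5.
Finally multiplying by (1 + t² + t⁴), the product of all factors after the first has coefficients 1,0,1,0,2,0 for degrees 0…5.
[t⁵] = 1·2 + 1·0 + 1·1 + 1·0 + 1·1 = 4.

4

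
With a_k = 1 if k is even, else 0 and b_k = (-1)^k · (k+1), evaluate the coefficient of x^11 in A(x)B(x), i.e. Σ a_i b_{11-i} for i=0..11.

-42

Write out a_i and b_{11-i} for i = 0,…,11 and sum the products.
Σ = 1·(-12) + 0·11 + 1·(-10) + 0·9 + 1·(-8) + 0·7 + 1·(-6) + 0·5 + 1·(-4) + 0·3 + 1·(-2) + 0·1 = -42.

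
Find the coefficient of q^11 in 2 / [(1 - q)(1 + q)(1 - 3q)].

398580

Partial fractions give a closed form: a_n = (-1/2)·1^n + (1/4)·(-1)^n + (9/4)·3^n.
At n = 11: a_11 = 398580.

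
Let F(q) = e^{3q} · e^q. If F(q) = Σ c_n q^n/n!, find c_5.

The EGF product rule gives c_5 = Σ_{k_1+k_2=5} C(5; k_1,k_2) · ∏ g_i(k_i), where e^{3q} gives (3)^k; e^q gives (1)^k.
g_1(k) for k = 0…5: 1, 3, 9, 27, 81, 243.
g_2(k) for k = 0…5: 1, 1, 1, 1, 1, 1.
c_5 = Σ_k C(5,k)·g_1(k)·g_2(5−k) = 1·1·1 + 5·3·1 + 10·9·1 + 10·27·1 + 5·81·1 + 1·243·1 = 1 + 15 + 90 + 270 + 405 + 243 = 1024.

1024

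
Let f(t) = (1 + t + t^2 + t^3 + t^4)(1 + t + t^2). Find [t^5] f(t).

2

(1 + t + t^2 + t^3 + t^4) has coefficients 1,1,1,1,1 for degrees 0…4.
(1 + t + t^2) has coefficients 1,1,1,0,0,0 for degrees 0…5.
[t^5] = 1·0 + 1·0 + 1·0 + 1·1 + 1·1 = 2.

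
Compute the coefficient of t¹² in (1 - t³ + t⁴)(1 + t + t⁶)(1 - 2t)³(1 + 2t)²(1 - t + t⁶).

-47

(1 - t³ + t⁴) has coefficients 1,0,0,-1,1 for degrees 0…4.
(1 + t + t⁶) has coefficients 1,1,0,0,0,0,1,0,0,0,0,0,0 for degrees 0…12.
Multiplying by (1 - 2t)³ gives running coefficients 1,-5,6,4,-8,0,1,-6,12,-8,0,0,0 for degrees 0…12.
Multiplying by (1 + 2t)² gives running coefficients 1,-1,-10,8,32,-16,-31,-2,-8,16,16,-32,0 for degrees 0…12.
Finally multiplying by (1 - t + t⁶), the product of all factors after the first has coefficients 1,-2,-9,18,24,-48,-14,28,-16,32,32,-64,1 for degrees 0…12.
[t¹²] = 1·1 − 1·32 + 1·(-16) = -47.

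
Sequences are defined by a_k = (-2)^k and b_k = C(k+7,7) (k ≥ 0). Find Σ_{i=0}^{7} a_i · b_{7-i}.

The convolution is the x^7 coefficient of A(x)B(x).
Σ = 1·3432 − 2·1716 + 4·792 − 8·330 + 16·120 − 32·36 + 64·8 − 128·1 = 1680.

1680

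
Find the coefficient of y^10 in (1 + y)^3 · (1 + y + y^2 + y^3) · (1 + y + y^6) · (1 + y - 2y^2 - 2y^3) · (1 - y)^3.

(1 + y)^3 has coefficients 1,3,3,1 for degrees 0…3.
(1 + y + y^2 + y^3) has coefficients 1,1,1,1,0,0,0,0,0,0,0 for degrees 0…10.
Multiplying by (1 + y + y^6) gives running coefficients 1,2,2,2,1,0,1,1,1,1,0 for degrees 0…10.
Multiplying by (1 + y - 2y^2 - 2y^3) gives running coefficients 1,3,2,-2,-5,-7,-5,0,0,-2,-3 for degrees 0…10.
Finally multiplying by (1 - y)^3, the product of all factors after the first has coefficients 1,0,-4,0,4,0,3,-1,-8,3,3 for degrees 0…10.
[y^10] = 1·3 + 3·3 + 3·(-8) + 1·(-1) = -13.

-13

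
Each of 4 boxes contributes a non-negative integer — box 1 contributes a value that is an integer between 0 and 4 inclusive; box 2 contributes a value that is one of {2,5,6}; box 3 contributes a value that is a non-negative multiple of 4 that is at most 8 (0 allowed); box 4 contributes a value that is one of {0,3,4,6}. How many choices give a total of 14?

15

The generating function for the choices is (1 + y + y² + y³ + y⁴)·(y² + y⁵ + y⁶)·(1 + y⁴ + y⁸)·(1 + y³ + y⁴ + y⁶); the count is [y¹⁴].
(1 + y + y² + y³ + y⁴) has coefficients 1,1,1,1,1 for degrees 0…4.
(y² + y⁵ + y⁶) has coefficients 0,0,1,0,0,1,1,0,0,0,0,0,0,0,0 for degrees 0…14.
Multiplying by (1 + y⁴ + y⁸) gives running coefficients 0,0,1,0,0,1,2,0,0,1,2,0,0,1,1 for degrees 0…14.
Finally multiplying by (1 + y³ + y⁴ + y⁶), the product of all factors after the first has coefficients 0,0,1,0,0,2,3,0,2,4,4,1,3,4,3 for degrees 0…14.
[y¹⁴] = 1·3 + 1·4 + 1·3 + 1·1 + 1·4 = 15.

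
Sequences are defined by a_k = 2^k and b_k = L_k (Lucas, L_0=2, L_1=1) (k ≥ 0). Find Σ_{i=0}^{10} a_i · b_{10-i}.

5623

The convolution is the t^10 coefficient of A(t)B(t).
Σ = 1·123 + 2·76 + 4·47 + 8·29 + 16·18 + 32·11 + 64·7 + 128·4 + 256·3 + 512·1 + 1024·2 = 5623.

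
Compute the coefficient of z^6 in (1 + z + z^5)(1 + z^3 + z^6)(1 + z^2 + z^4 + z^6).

3

(1 + z + z^5) has coefficients 1,1,0,0,0,1 for degrees 0…5.
(1 + z^3 + z^6) has coefficients 1,0,0,1,0,0,1 for degrees 0…6.
Finally multiplying by (1 + z^2 + z^4 + z^6), the product of all factors after the first has coefficients 1,0,1,1,1,1,2 for degrees 0…6.
[z^6] = 1·2 + 1·1 + 1·0 = 3.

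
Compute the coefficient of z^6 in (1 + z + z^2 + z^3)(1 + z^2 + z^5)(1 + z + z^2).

(1 + z + z^2 + z^3) has coefficients 1,1,1,1 for degrees 0…3.
(1 + z^2 + z^5) has coefficients 1,0,1,0,0,1,0 for degrees 0…6.
Finally multiplying by (1 + z + z^2), the product of all factors after the first has coefficients 1,1,2,1,1,1,1 for degrees 0…6.
[z^6] = 1·1 + 1·1 + 1·1 + 1·1 = 4.

4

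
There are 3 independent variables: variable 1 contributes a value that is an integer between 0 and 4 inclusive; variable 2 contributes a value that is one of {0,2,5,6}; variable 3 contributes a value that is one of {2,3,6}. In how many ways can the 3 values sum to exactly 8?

7

The generating function for the choices is (1 + z + z² + z³ + z⁴)·(1 + z² + z⁵ + z⁶)·(z² + z³ + z⁶); the count is [z⁸].
(1 + z + z² + z³ + z⁴) has coefficients 1,1,1,1,1 for degrees 0…4.
(1 + z² + z⁵ + z⁶) has coefficients 1,0,1,0,0,1,1,0,0 for degrees 0…8.
Finally multiplying by (z² + z³ + z⁶), the product of all factors after the first has coefficients 0,0,1,1,1,1,1,1,3 for degrees 0…8.
[z⁸] = 1·3 + 1·1 + 1·1 + 1·1 + 1·1 = 7.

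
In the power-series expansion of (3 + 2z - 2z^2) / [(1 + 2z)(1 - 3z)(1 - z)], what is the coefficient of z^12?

Partial fractions give a closed form: a_n = (2/5)·(-2)^n + (31/10)·3^n + (-1/2)·1^n.
At n = 12: a_12 = 1649105.

1649105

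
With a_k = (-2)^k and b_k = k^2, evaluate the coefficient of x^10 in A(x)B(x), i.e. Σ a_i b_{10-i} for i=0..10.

The convolution is the t^10 coefficient of A(t)B(t).
Σ = 1·100 − 2·81 + 4·64 − 8·49 + 16·36 − 32·25 + 64·16 − 128·9 + 256·4 − 512·1 + 1024·0 = -38.

-38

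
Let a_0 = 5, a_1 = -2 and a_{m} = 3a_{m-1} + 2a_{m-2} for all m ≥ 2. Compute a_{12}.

The ordinary generating function has denominator 1 - 3z - 2z^2.
Iterating the recurrence: a_0,…,a_{12} = 5, -2, 4, 8, 32, 112, 400, 1424, 5072, 18064, 64336, 229136, 816080.

816080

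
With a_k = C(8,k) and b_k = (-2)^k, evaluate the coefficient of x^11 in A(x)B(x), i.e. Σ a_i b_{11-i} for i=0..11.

This is [x^11] in the product of the two ordinary generating functions.
Σ = 1·(-2048) + 8·1024 + 28·(-512) + 56·256 + 70·(-128) + 56·64 + 28·(-32) + 8·16 + 1·(-8) + 0·4 + 0·(-2) + 0·1 = -8.

-8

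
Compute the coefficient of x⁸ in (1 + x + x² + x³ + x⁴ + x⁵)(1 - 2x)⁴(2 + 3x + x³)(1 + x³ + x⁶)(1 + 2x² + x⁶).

(1 + x + x² + x³ + x⁴ + x⁵) has coefficients 1,1,1,1,1,1 for degrees 0…5.
(1 - 2x)⁴ has coefficients 1,-8,24,-32,16,0,0,0,0 for degrees 0…8.
Multiplying by (2 + 3x + x³) gives running coefficients 2,-13,24,9,-72,72,-32,16,0 for degrees 0…8.
Multiplying by (1 + x³ + x⁶) gives running coefficients 2,-13,24,11,-85,96,-21,-69,96 for degrees 0…8.
Finally multiplying by (1 + 2x² + x⁶), the product of all factors after the first has coefficients 2,-13,28,-15,-37,118,-189,110,78 for degrees 0…8.
[x⁸] = 1·78 + 1·110 + 1·(-189) + 1·118 + 1·(-37) + 1·(-15) = 65.

65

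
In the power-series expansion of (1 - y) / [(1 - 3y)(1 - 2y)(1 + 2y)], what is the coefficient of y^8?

Partial fractions give a closed form: a_n = (6/5)·3^n + (-1/2)·2^n + (3/10)·(-2)^n.
At n = 8: a_8 = 7822.

7822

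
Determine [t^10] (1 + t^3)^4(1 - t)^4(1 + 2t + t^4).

-60

(1 + t^3)^4 has coefficients 1,0,0,4,0,0,6,0,0,4,0 for degrees 0…10.
(1 - t)^4 has coefficients 1,-4,6,-4,1,0,0,0,0,0,0 for degrees 0…10.
Finally multiplying by (1 + 2t + t^4), the product of all factors after the first has coefficients 1,-2,-2,8,-6,-2,6,-4,1,0,0 for degrees 0…10.
[t^10] = 1·0 + 4·(-4) + 6·(-6) + 4·(-2) = -60.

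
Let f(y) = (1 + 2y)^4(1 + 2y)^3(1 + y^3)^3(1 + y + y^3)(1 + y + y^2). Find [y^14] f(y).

14271

(1 + 2y)^4 has coefficients 1,8,24,32,16 for degrees 0…4.
(1 + 2y)^3 has coefficients 1,6,12,8,0,0,0,0,0,0,0,0,0,0,0 for degrees 0…14.
Multiplying by (1 + y^3)^3 gives running coefficients 1,6,12,11,18,36,27,18,36,25,6,12,8,0,0 for degrees 0…14.
Multiplying by (1 + y + y^3) gives running coefficients 1,7,18,24,35,66,74,63,90,88,49,54,45,14,12 for degrees 0…14.
Finally multiplying by (1 + y + y^2), the product of all factors after the first has coefficients 1,8,26,49,77,125,175,203,227,241,227,191,148,113,71 for degrees 0…14.
[y^14] = 1·71 + 8·113 + 24·148 + 32·191 + 16·227 = 14271.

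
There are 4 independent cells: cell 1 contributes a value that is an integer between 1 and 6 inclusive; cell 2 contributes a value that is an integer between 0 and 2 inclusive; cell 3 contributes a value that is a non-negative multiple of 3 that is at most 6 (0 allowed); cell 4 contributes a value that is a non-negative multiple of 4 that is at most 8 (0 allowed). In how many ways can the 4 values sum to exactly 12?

13

The generating function for the choices is (z + z² + z³ + z⁴ + z⁵ + z⁶)·(1 + z + z²)·(1 + z³ + z⁶)·(1 + z⁴ + z⁸); the count is [z¹²].
(z + z² + z³ + z⁴ + z⁵ + z⁶) has coefficients 0,1,1,1,1,1,1 for degrees 0…6.
(1 + z + z²) has coefficients 1,1,1,0,0,0,0,0,0,0,0,0,0 for degrees 0…12.
Multiplying by (1 + z³ + z⁶) gives running coefficients 1,1,1,1,1,1,1,1,1,0,0,0,0 for degrees 0…12.
Finally multiplying by (1 + z⁴ + z⁸), the product of all factors after the first has coefficients 1,1,1,1,2,2,2,2,3,2,2,2,2 for degrees 0…12.
[z¹²] = 1·2 + 1·2 + 1·2 + 1·3 + 1·2 + 1·2 = 13.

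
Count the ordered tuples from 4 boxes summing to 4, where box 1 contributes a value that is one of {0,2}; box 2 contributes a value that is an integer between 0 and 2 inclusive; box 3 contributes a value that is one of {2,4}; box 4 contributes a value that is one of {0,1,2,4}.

5

The generating function for the choices is (1 + t^2)·(1 + t + t^2)·(t^2 + t^4)·(1 + t + t^2 + t^4); the count is [t^4].
(1 + t^2) has coefficients 1,0,1 for degrees 0…2.
(1 + t + t^2) has coefficients 1,1,1,0,0 for degrees 0…4.
Multiplying by (t^2 + t^4) gives running coefficients 0,0,1,1,2 for degrees 0…4.
Finally multiplying by (1 + t + t^2 + t^4), the product of all factors after the first has coefficients 0,0,1,2,4 for degrees 0…4.
[t^4] = 1·4 + 1·1 = 5.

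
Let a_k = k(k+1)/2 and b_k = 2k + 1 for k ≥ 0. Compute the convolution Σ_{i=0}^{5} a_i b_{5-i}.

105

This is [x^5] in the product of the two ordinary generating functions.
Σ = 0·11 + 1·9 + 3·7 + 6·5 + 10·3 + 15·1 = 105.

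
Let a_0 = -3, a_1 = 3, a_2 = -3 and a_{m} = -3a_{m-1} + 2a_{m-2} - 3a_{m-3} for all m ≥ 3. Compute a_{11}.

The ordinary generating function has denominator 1 + 3x - 2x^2 + 3x^3.
Iterating the recurrence: a_0,…,a_{11} = -3, 3, -3, 24, -87, 318, -1200, 4497, -16845, 63129, -236568, 886497.

886497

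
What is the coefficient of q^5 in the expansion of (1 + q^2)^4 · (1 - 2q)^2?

-24

(1 + q^2)^4 has coefficients 1,0,4,0,6,0 for degrees 0…5.
(1 - 2q)^2 has coefficients 1,-4,4,0,0,0 for degrees 0…5.
[q^5] = 1·0 + 4·0 + 6·(-4) = -24.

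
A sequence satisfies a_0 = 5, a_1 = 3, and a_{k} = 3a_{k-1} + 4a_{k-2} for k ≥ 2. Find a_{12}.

The ordinary generating function has denominator 1 - 3y - 4y^2.
Iterating the recurrence: a_0,…,a_{12} = 5, 3, 29, 99, 413, 1635, 6557, 26211, 104861, 419427, 1677725, 6710883, 26843549.

26843549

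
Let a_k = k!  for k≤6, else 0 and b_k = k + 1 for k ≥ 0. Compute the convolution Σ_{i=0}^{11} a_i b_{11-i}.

5449

Write out a_i and b_{11-i} for i = 0,…,11 and sum the products.
Σ = 1·12 + 1·11 + 2·10 + 6·9 + 24·8 + 120·7 + 720·6 + 0·5 + 0·4 + 0·3 + 0·2 + 0·1 = 5449.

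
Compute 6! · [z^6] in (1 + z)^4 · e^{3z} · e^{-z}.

The EGF product rule gives c_6 = Σ_{k_1+k_2+k_3=6} C(6; k_1,k_2,k_3) · ∏ g_i(k_i), where (1+z)^4 gives the falling factorial (4)_k; e^{3z} gives (3)^k; e^{-z} gives (-1)^k.
g_1(k) for k = 0…6: 1, 4, 12, 24, 24, 0, 0.
g_2(k) for k = 0…6: 1, 3, 9, 27, 81, 243, 729.
g_3(k) for k = 0…6: 1, -1, 1, -1, 1, -1, 1.
First combine the last two factors: h(k) = Σ_j C(k,j)·g_2(j)·g_3(k−j) for k = 0…6: 1, 2, 4, 8, 16, 32, 64.
c_6 = Σ_k C(6,k)·g_1(k)·h(6−k) = 1·1·64 + 6·4·32 + 15·12·16 + 20·24·8 + 15·24·4 = 64 + 768 + 2880 + 3840 + 1440 = 8992.

8992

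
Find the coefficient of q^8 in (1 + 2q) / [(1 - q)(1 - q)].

The denominator gives the recurrence a_n = 2a_(n−1) − a_(n−2) for n ≥ 2; the numerator fixes a_0 = 1, a_1 = 4.
Iterating: 1, 4, 7, 10, 13, 16, 19, 22, 25, so a_8 = 25.

25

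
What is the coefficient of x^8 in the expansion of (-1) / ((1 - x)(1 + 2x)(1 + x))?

Partial fractions give a closed form: a_n = (-1/6)·1^n + (-4/3)·(-2)^n + (1/2)·(-1)^n.
At n = 8: a_8 = -341.

-341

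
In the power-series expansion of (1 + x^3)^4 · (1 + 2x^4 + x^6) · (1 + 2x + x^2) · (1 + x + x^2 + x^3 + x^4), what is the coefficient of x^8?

(1 + x^3)^4 has coefficients 1,0,0,4,0,0,6,0,0 for degrees 0…8.
(1 + 2x^4 + x^6) has coefficients 1,0,0,0,2,0,1,0,0 for degrees 0…8.
Multiplying by (1 + 2x + x^2) gives running coefficients 1,2,1,0,2,4,3,2,1 for degrees 0…8.
Finally multiplying by (1 + x + x^2 + x^3 + x^4), the product of all factors after the first has coefficients 1,3,4,4,6,9,10,11,12 for degrees 0…8.
[x^8] = 1·12 + 4·9 + 6·4 = 72.

72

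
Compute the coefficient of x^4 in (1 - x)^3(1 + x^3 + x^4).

-2

(1 - x)^3 has coefficients 1,-3,3,-1 for degrees 0…3.
(1 + x^3 + x^4) has coefficients 1,0,0,1,1 for degrees 0…4.
[x^4] = 1·1 − 3·1 + 3·0 − 1·0 = -2.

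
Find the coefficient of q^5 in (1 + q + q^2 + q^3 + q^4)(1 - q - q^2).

-2

(1 + q + q^2 + q^3 + q^4) has coefficients 1,1,1,1,1 for degrees 0…4.
(1 - q - q^2) has coefficients 1,-1,-1,0,0,0 for degrees 0…5.
[q^5] = 1·0 + 1·0 + 1·0 + 1·(-1) + 1·(-1) = -2.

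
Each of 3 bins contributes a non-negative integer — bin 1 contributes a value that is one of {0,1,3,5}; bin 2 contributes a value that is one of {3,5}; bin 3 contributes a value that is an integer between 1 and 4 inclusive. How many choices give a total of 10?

4

The generating function for the choices is (1 + y + y^3 + y^5)·(y^3 + y^5)·(y + y^2 + y^3 + y^4); the count is [y^10].
(1 + y + y^3 + y^5) has coefficients 1,1,0,1,0,1 for degrees 0…5.
(y^3 + y^5) has coefficients 0,0,0,1,0,1,0,0,0,0,0 for degrees 0…10.
Finally multiplying by (y + y^2 + y^3 + y^4), the product of all factors after the first has coefficients 0,0,0,0,1,1,2,2,1,1,0 for degrees 0…10.
[y^10] = 1·0 + 1·1 + 1·2 + 1·1 = 4.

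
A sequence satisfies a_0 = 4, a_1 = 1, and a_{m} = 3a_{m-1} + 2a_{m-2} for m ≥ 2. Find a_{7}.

5723

The ordinary generating function has denominator 1 - 3q - 2q^2.
Iterating the recurrence: a_0,…,a_{7} = 4, 1, 11, 35, 127, 451, 1607, 5723.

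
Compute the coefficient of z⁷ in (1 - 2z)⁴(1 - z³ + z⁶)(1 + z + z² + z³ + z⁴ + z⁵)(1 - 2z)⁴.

-1024

(1 - 2z)⁴ has coefficients 1,-8,24,-32,16 for degrees 0…4.
(1 - z³ + z⁶) has coefficients 1,0,0,-1,0,0,1,0 for degrees 0…7.
Multiplying by (1 + z + z² + z³ + z⁴ + z⁵) gives running coefficients 1,1,1,0,0,0,0,0 for degrees 0…7.
Finally multiplying by (1 - 2z)⁴, the product of all factors after the first has coefficients 1,-7,17,-16,8,-16,16,0 for degrees 0…7.
[z⁷] = 1·0 − 8·16 + 24·(-16) − 32·8 + 16·(-16) = -1024.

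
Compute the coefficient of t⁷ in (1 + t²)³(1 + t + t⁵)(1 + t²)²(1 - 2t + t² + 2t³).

(1 + t²)³ has coefficients 1,0,3,0,3,0,1 for degrees 0…6.
(1 + t + t⁵) has coefficients 1,1,0,0,0,1,0,0 for degrees 0…7.
Multiplying by (1 + t²)² gives running coefficients 1,1,2,2,1,2,0,2 for degrees 0…7.
Finally multiplying by (1 - 2t + t² + 2t³), the product of all factors after the first has coefficients 1,-1,1,1,1,6,1,6 for degrees 0…7.
[t⁷] = 1·6 + 3·6 + 3·1 + 1·(-1) = 26.

26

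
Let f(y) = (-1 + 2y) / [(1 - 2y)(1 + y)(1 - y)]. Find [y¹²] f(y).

Partial fractions give a closed form: a_n = (-1/2)·(-1)^n + (-1/2)·1^n.
At n = 12: a_12 = -1.

-1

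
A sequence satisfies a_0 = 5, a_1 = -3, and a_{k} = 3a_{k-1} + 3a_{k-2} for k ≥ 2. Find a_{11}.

The ordinary generating function has denominator 1 - 3t - 3t^2.
Iterating the recurrence: a_0,…,a_{11} = 5, -3, 6, 9, 45, 162, 621, 2349, 8910, 33777, 128061, 485514.

485514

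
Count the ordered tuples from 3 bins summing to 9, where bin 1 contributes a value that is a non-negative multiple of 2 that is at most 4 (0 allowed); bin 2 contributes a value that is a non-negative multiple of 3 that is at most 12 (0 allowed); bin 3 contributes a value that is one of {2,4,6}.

The generating function for the choices is (1 + z^2 + z^4)·(1 + z^3 + z^6 + z^9 + z^12)·(z^2 + z^4 + z^6); the count is [z^9].
(1 + z^2 + z^4) has coefficients 1,0,1,0,1 for degrees 0…4.
(1 + z^3 + z^6 + z^9 + z^12) has coefficients 1,0,0,1,0,0,1,0,0,1 for degrees 0…9.
Finally multiplying by (z^2 + z^4 + z^6), the product of all factors after the first has coefficients 0,0,1,0,1,1,1,1,1,1 for degrees 0…9.
[z^9] = 1·1 + 1·1 + 1·1 = 3.

3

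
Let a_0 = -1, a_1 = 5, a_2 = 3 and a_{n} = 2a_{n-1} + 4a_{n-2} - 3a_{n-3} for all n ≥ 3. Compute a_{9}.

16229

The ordinary generating function has denominator 1 - 2z - 4z^2 + 3z^3.
Iterating the recurrence: a_0,…,a_{9} = -1, 5, 3, 29, 55, 217, 567, 1837, 5291, 16229.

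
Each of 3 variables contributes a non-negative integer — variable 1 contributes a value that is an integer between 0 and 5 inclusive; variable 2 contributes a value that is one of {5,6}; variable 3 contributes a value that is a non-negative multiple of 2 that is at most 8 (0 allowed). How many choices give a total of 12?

The generating function for the choices is (1 + y + y^2 + y^3 + y^4 + y^5)·(y^5 + y^6)·(1 + y^2 + y^4 + y^6 + y^8); the count is [y^12].
(1 + y + y^2 + y^3 + y^4 + y^5) has coefficients 1,1,1,1,1,1 for degrees 0…5.
(y^5 + y^6) has coefficients 0,0,0,0,0,1,1,0,0,0,0,0,0 for degrees 0…12.
Finally multiplying by (1 + y^2 + y^4 + y^6 + y^8), the product of all factors after the first has coefficients 0,0,0,0,0,1,1,1,1,1,1,1,1 for degrees 0…12.
[y^12] = 1·1 + 1·1 + 1·1 + 1·1 + 1·1 + 1·1 = 6.

6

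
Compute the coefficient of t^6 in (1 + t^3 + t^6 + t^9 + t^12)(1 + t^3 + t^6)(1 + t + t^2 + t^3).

5

(1 + t^3 + t^6 + t^9 + t^12) has coefficients 1,0,0,1,0,0,1 for degrees 0…6.
(1 + t^3 + t^6) has coefficients 1,0,0,1,0,0,1 for degrees 0…6.
Finally multiplying by (1 + t + t^2 + t^3), the product of all factors after the first has coefficients 1,1,1,2,1,1,2 for degrees 0…6.
[t^6] = 1·2 + 1·2 + 1·1 = 5.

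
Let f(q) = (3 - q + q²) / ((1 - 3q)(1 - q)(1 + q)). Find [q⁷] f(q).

Partial fractions give a closed form: a_n = (25/8)·3^n + (-3/4)·1^n + (5/8)·(-1)^n.
At n = 7: a_7 = 6833.

6833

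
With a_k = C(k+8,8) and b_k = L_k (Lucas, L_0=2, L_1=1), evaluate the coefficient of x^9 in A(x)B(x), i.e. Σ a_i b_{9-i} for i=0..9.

112035

The convolution is the t^9 coefficient of A(t)B(t).
Σ = 1·76 + 9·47 + 45·29 + 165·18 + 495·11 + 1287·7 + 3003·4 + 6435·3 + 12870·1 + 24310·2 = 112035.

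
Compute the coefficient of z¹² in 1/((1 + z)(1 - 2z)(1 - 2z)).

36409

The denominator gives the recurrence a_n = 3a_(n−1) − 4a_(n−3) for n ≥ 3; the numerator fixes a_0 = 1, a_1 = 3, a_2 = 9.
Iterating: 1, 3, 9, 23, 57, 135, 313, 711, 1593, 3527, 7737, 16839, 36409, so a_12 = 36409.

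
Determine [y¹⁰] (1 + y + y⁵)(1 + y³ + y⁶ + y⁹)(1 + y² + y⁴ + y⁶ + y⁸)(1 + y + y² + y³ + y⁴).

20

(1 + y + y⁵) has coefficients 1,1,0,0,0,1 for degrees 0…5.
(1 + y³ + y⁶ + y⁹) has coefficients 1,0,0,1,0,0,1,0,0,1,0 for degrees 0…10.
Multiplying by (1 + y² + y⁴ + y⁶ + y⁸) gives running coefficients 1,0,1,1,1,1,2,1,2,2,1 for degrees 0…10.
Finally multiplying by (1 + y + y² + y³ + y⁴), the product of all factors after the first has coefficients 1,1,2,3,4,4,6,6,7,8,8 for degrees 0…10.
[y¹⁰] = 1·8 + 1·8 + 1·4 = 20.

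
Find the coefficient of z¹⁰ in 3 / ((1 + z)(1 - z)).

3

The denominator gives the recurrence a_n = a_(n−2) for n ≥ 2; the numerator fixes a_0 = 3, a_1 = 0.
Iterating: 3, 0, 3, 0, 3, 0, 3, 0, 3, 0, 3, so a_10 = 3.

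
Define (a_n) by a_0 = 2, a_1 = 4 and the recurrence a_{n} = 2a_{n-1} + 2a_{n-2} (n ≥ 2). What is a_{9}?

The ordinary generating function has denominator 1 - 2z - 2z^2.
Iterating the recurrence: a_0,…,a_{9} = 2, 4, 12, 32, 88, 240, 656, 1792, 4896, 13376.

13376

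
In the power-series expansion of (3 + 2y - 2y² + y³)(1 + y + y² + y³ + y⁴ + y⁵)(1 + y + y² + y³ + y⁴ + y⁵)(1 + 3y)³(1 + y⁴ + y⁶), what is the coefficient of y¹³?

2599

(3 + 2y - 2y² + y³) has coefficients 3,2,-2,1 for degrees 0…3.
(1 + y + y² + y³ + y⁴ + y⁵) has coefficients 1,1,1,1,1,1,0,0,0,0,0,0,0,0 for degrees 0…13.
Multiplying by (1 + y + y² + y³ + y⁴ + y⁵) gives running coefficients 1,2,3,4,5,6,5,4,3,2,1,0,0,0 for degrees 0…13.
Multiplying by (1 + 3y)³ gives running coefficients 1,11,48,112,176,240,302,346,336,272,208,144,81,27 for degrees 0…13.
Finally multiplying by (1 + y⁴ + y⁶), the product of all factors after the first has coefficients 1,11,48,112,177,251,351,469,560,624,686,730,719,645 for degrees 0…13.
[y¹³] = 3·645 + 2·719 − 2·730 + 1·686 = 2599.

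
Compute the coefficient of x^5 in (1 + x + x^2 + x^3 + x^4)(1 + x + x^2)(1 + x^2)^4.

26

(1 + x + x^2 + x^3 + x^4) has coefficients 1,1,1,1,1 for degrees 0…4.
(1 + x + x^2) has coefficients 1,1,1,0,0,0 for degrees 0…5.
Finally multiplying by (1 + x^2)^4, the product of all factors after the first has coefficients 1,1,5,4,10,6 for degrees 0…5.
[x^5] = 1·6 + 1·10 + 1·4 + 1·5 + 1·1 = 26.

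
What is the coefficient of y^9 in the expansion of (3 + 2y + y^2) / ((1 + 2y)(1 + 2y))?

-11776

The denominator gives the recurrence a_n = −4a_(n−1) − 4a_(n−2) for n ≥ 3; the numerator fixes a_0 = 3, a_1 = -10, a_2 = 29.
Iterating: 3, -10, 29, -76, 188, -448, 1040, -2368, 5312, -11776, so a_9 = -11776.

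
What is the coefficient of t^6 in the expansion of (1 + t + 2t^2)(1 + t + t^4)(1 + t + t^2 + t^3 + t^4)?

(1 + t + 2t^2) has coefficients 1,1,2 for degrees 0…2.
(1 + t + t^4) has coefficients 1,1,0,0,1,0,0 for degrees 0…6.
Finally multiplying by (1 + t + t^2 + t^3 + t^4), the product of all factors after the first has coefficients 1,2,2,2,3,2,1 for degrees 0…6.
[t^6] = 1·1 + 1·2 + 2·3 = 9.

9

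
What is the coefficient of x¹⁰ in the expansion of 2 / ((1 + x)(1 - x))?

The denominator gives the recurrence a_n = a_(n−2) for n ≥ 2; the numerator fixes a_0 = 2, a_1 = 0.
Iterating: 2, 0, 2, 0, 2, 0, 2, 0, 2, 0, 2, so a_10 = 2.

2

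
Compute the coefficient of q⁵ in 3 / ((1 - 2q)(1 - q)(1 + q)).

126

Partial fractions give a closed form: a_n = (4)·2^n + (-3/2)·1^n + (1/2)·(-1)^n.
At n = 5: a_5 = 126.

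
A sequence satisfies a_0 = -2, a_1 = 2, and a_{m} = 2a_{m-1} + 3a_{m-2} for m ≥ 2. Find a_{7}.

2

The ordinary generating function has denominator 1 - 2t - 3t^2.
Iterating the recurrence: a_0,…,a_{7} = -2, 2, -2, 2, -2, 2, -2, 2.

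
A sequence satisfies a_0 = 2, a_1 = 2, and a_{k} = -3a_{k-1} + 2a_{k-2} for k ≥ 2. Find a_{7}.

The ordinary generating function has denominator 1 + 3t - 2t^2.
Iterating the recurrence: a_0,…,a_{7} = 2, 2, -2, 10, -34, 122, -434, 1546.

1546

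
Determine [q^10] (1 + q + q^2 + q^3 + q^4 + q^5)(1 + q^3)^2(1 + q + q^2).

(1 + q + q^2 + q^3 + q^4 + q^5) has coefficients 1,1,1,1,1,1 for degrees 0…5.
(1 + q^3)^2 has coefficients 1,0,0,2,0,0,1,0,0,0,0 for degrees 0…10.
Finally multiplying by (1 + q + q^2), the product of all factors after the first has coefficients 1,1,1,2,2,2,1,1,1,0,0 for degrees 0…10.
[q^10] = 1·0 + 1·0 + 1·1 + 1·1 + 1·1 + 1·2 = 5.

5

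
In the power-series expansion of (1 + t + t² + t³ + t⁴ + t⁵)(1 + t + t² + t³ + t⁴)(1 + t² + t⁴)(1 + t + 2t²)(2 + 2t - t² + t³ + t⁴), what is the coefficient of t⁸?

200

(1 + t + t² + t³ + t⁴ + t⁵) has coefficients 1,1,1,1,1,1 for degrees 0…5.
(1 + t + t² + t³ + t⁴) has coefficients 1,1,1,1,1,0,0,0,0 for degrees 0…8.
Multiplying by (1 + t² + t⁴) gives running coefficients 1,1,2,2,3,2,2,1,1 for degrees 0…8.
Multiplying by (1 + t + 2t²) gives running coefficients 1,2,5,6,9,9,10,7,6 for degrees 0…8.
Finally multiplying by (2 + 2t - t² + t³ + t⁴), the product of all factors after the first has coefficients 2,6,13,21,28,37,40,40,34 for degrees 0…8.
[t⁸] = 1·34 + 1·40 + 1·40 + 1·37 + 1·28 + 1·21 = 200.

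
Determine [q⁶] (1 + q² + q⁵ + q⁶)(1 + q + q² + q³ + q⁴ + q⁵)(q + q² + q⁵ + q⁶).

7

(1 + q² + q⁵ + q⁶) has coefficients 1,0,1,0,0,1,1 for degrees 0…6.
(1 + q + q² + q³ + q⁴ + q⁵) has coefficients 1,1,1,1,1,1,0 for degrees 0…6.
Finally multiplying by (q + q² + q⁵ + q⁶), the product of all factors after the first has coefficients 0,1,2,2,2,3,4 for degrees 0…6.
[q⁶] = 1·4 + 1·2 + 1·1 + 1·0 = 7.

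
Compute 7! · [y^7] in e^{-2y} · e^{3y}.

The EGF product rule gives c_7 = Σ_{k_1+k_2=7} C(7; k_1,k_2) · ∏ g_i(k_i), where e^{-2y} gives (-2)^k; e^{3y} gives (3)^k.
g_1(k) for k = 0…7: 1, -2, 4, -8, 16, -32, 64, -128.
g_2(k) for k = 0…7: 1, 3, 9, 27, 81, 243, 729, 2187.
c_7 = Σ_k C(7,k)·g_1(k)·g_2(7−k) = 1·1·2187 + 7·(-2)·729 + 21·4·243 + 35·(-8)·81 + 35·16·27 + 21·(-32)·9 + 7·64·3 + 1·(-128)·1 = 2187 − 10206 + 20412 − 22680 + 15120 − 6048 + 1344 − 128 = 1.

1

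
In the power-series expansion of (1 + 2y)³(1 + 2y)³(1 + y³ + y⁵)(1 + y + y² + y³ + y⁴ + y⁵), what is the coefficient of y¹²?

1212

(1 + 2y)³ has coefficients 1,6,12,8 for degrees 0…3.
(1 + 2y)³ has coefficients 1,6,12,8,0,0,0,0,0,0,0,0,0 for degrees 0…12.
Multiplying by (1 + y³ + y⁵) gives running coefficients 1,6,12,9,6,13,14,12,8,0,0,0,0 for degrees 0…12.
Finally multiplying by (1 + y + y² + y³ + y⁴ + y⁵), the product of all factors after the first has coefficients 1,7,19,28,34,47,60,66,62,53,47,34,20 for degrees 0…12.
[y¹²] = 1·20 + 6·34 + 12·47 + 8·53 = 1212.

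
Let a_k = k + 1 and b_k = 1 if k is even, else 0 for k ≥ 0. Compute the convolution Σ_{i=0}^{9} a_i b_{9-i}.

This is [x^9] in the product of the two ordinary generating functions.
Σ = 1·0 + 2·1 + 3·0 + 4·1 + 5·0 + 6·1 + 7·0 + 8·1 + 9·0 + 10·1 = 30.

30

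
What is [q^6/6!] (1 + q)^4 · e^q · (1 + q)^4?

93289

The EGF product rule gives c_6 = Σ_{k_1+k_2+k_3=6} C(6; k_1,k_2,k_3) · ∏ g_i(k_i), where (1+q)^4 gives the falling factorial (4)_k; e^q gives (1)^k; (1+q)^4 gives the falling factorial (4)_k.
g_1(k) for k = 0…6: 1, 4, 12, 24, 24, 0, 0.
g_2(k) for k = 0…6: 1, 1, 1, 1, 1, 1, 1.
g_3(k) for k = 0…6: 1, 4, 12, 24, 24, 0, 0.
First combine the last two factors: h(k) = Σ_j C(k,j)·g_2(j)·g_3(k−j) for k = 0…6: 1, 5, 21, 73, 209, 501, 1045.
c_6 = Σ_k C(6,k)·g_1(k)·h(6−k) = 1·1·1045 + 6·4·501 + 15·12·209 + 20·24·73 + 15·24·21 = 1045 + 12024 + 37620 + 35040 + 7560 = 93289.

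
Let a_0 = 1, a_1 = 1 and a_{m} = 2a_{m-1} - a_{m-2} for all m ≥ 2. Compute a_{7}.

1

The ordinary generating function has denominator 1 - 2q + q^2.
Iterating the recurrence: a_0,…,a_{7} = 1, 1, 1, 1, 1, 1, 1, 1.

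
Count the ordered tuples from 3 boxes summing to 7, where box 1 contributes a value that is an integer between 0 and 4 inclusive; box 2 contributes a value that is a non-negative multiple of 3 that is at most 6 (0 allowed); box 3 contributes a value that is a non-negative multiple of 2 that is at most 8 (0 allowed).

6

The generating function for the choices is (1 + x + x^2 + x^3 + x^4)·(1 + x^3 + x^6)·(1 + x^2 + x^4 + x^6 + x^8); the count is [x^7].
(1 + x + x^2 + x^3 + x^4) has coefficients 1,1,1,1,1 for degrees 0…4.
(1 + x^3 + x^6) has coefficients 1,0,0,1,0,0,1,0 for degrees 0…7.
Finally multiplying by (1 + x^2 + x^4 + x^6 + x^8), the product of all factors after the first has coefficients 1,0,1,1,1,1,2,1 for degrees 0…7.
[x^7] = 1·1 + 1·2 + 1·1 + 1·1 + 1·1 = 6.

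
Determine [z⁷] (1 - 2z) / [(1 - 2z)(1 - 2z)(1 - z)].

The denominator gives the recurrence a_n = 5a_(n−1) − 8a_(n−2) + 4a_(n−3) for n ≥ 3; the numerator fixes a_0 = 1, a_1 = 3, a_2 = 7.
Iterating: 1, 3, 7, 15, 31, 63, 127, 255, so a_7 = 255.

255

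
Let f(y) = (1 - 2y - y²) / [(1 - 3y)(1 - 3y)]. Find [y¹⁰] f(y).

196830

The denominator gives the recurrence a_n = 6a_(n−1) − 9a_(n−2) for n ≥ 3; the numerator fixes a_0 = 1, a_1 = 4, a_2 = 14.
Iterating: 1, 4, 14, 48, 162, 540, 1782, 5832, 18954, 61236, 196830, so a_10 = 196830.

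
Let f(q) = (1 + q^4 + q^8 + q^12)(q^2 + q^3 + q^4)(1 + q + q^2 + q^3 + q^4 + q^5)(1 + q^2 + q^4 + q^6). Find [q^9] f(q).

14

(1 + q^4 + q^8 + q^12) has coefficients 1,0,0,0,1,0,0,0,1,0 for degrees 0…9.
(q^2 + q^3 + q^4) has coefficients 0,0,1,1,1,0,0,0,0,0 for degrees 0…9.
Multiplying by (1 + q + q^2 + q^3 + q^4 + q^5) gives running coefficients 0,0,1,2,3,3,3,3,2,1 for degrees 0…9.
Finally multiplying by (1 + q^2 + q^4 + q^6), the product of all factors after the first has coefficients 0,0,1,2,4,5,7,8,9,9 for degrees 0…9.
[q^9] = 1·9 + 1·5 + 1·0 = 14.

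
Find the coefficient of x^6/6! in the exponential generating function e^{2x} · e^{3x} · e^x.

The EGF product rule gives c_6 = Σ_{k_1+k_2+k_3=6} C(6; k_1,k_2,k_3) · ∏ g_i(k_i), where e^{2x} gives (2)^k; e^{3x} gives (3)^k; e^x gives (1)^k.
g_1(k) for k = 0…6: 1, 2, 4, 8, 16, 32, 64.
g_2(k) for k = 0…6: 1, 3, 9, 27, 81, 243, 729.
g_3(k) for k = 0…6: 1, 1, 1, 1, 1, 1, 1.
First combine the last two factors: h(k) = Σ_j C(k,j)·g_2(j)·g_3(k−j) for k = 0…6: 1, 4, 16, 64, 256, 1024, 4096.
c_6 = Σ_k C(6,k)·g_1(k)·h(6−k) = 1·1·4096 + 6·2·1024 + 15·4·256 + 20·8·64 + 15·16·16 + 6·32·4 + 1·64·1 = 4096 + 12288 + 15360 + 10240 + 3840 + 768 + 64 = 46656.

46656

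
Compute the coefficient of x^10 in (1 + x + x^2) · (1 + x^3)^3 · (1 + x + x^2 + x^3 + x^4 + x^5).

14

(1 + x + x^2) has coefficients 1,1,1 for degrees 0…2.
(1 + x^3)^3 has coefficients 1,0,0,3,0,0,3,0,0,1,0 for degrees 0…10.
Finally multiplying by (1 + x + x^2 + x^3 + x^4 + x^5), the product of all factors after the first has coefficients 1,1,1,4,4,4,6,6,6,4,4 for degrees 0…10.
[x^10] = 1·4 + 1·4 + 1·6 = 14.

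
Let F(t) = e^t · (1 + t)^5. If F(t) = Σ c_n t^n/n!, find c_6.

4051

The EGF product rule gives c_6 = Σ_{k_1+k_2=6} C(6; k_1,k_2) · ∏ g_i(k_i), where e^t gives (1)^k; (1+t)^5 gives the falling factorial (5)_k.
g_1(k) for k = 0…6: 1, 1, 1, 1, 1, 1, 1.
g_2(k) for k = 0…6: 1, 5, 20, 60, 120, 120, 0.
c_6 = Σ_k C(6,k)·g_1(k)·g_2(6−k) = 6·1·120 + 15·1·120 + 20·1·60 + 15·1·20 + 6·1·5 + 1·1·1 = 720 + 1800 + 1200 + 300 + 30 + 1 = 4051.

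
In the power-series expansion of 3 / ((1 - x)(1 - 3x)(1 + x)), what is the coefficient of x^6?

Partial fractions give a closed form: a_n = (-3/4)·1^n + (27/8)·3^n + (3/8)·(-1)^n.
At n = 6: a_6 = 2460.

2460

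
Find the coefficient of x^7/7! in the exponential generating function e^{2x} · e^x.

2187

The EGF product rule gives c_7 = Σ_{k_1+k_2=7} C(7; k_1,k_2) · ∏ g_i(k_i), where e^{2x} gives (2)^k; e^x gives (1)^k.
g_1(k) for k = 0…7: 1, 2, 4, 8, 16, 32, 64, 128.
g_2(k) for k = 0…7: 1, 1, 1, 1, 1, 1, 1, 1.
c_7 = Σ_k C(7,k)·g_1(k)·g_2(7−k) = 1·1·1 + 7·2·1 + 21·4·1 + 35·8·1 + 35·16·1 + 21·32·1 + 7·64·1 + 1·128·1 = 1 + 14 + 84 + 280 + 560 + 672 + 448 + 128 = 2187.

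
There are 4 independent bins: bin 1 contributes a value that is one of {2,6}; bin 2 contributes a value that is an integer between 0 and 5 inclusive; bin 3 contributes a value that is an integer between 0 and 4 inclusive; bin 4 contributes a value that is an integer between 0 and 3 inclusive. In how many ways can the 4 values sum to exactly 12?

The generating function for the choices is (t^2 + t^6)·(1 + t + t^2 + t^3 + t^4 + t^5)·(1 + t + t^2 + t^3 + t^4)·(1 + t + t^2 + t^3); the count is [t^12].
(t^2 + t^6) has coefficients 0,0,1,0,0,0,1 for degrees 0…6.
(1 + t + t^2 + t^3 + t^4 + t^5) has coefficients 1,1,1,1,1,1,0,0,0,0,0,0,0 for degrees 0…12.
Multiplying by (1 + t + t^2 + t^3 + t^4) gives running coefficients 1,2,3,4,5,5,4,3,2,1,0,0,0 for degrees 0…12.
Finally multiplying by (1 + t + t^2 + t^3), the product of all factors after the first has coefficients 1,3,6,10,14,17,18,17,14,10,6,3,1 for degrees 0…12.
[t^12] = 1·6 + 1·18 = 24.

24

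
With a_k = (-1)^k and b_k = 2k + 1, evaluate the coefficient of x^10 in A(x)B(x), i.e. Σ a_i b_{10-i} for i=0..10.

11

Write out a_i and b_{10-i} for i = 0,…,10 and sum the products.
Σ = 1·21 − 1·19 + 1·17 − 1·15 + 1·13 − 1·11 + 1·9 − 1·7 + 1·5 − 1·3 + 1·1 = 11.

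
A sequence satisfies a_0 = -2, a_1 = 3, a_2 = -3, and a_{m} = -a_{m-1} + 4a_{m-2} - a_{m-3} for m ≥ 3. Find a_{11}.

The ordinary generating function has denominator 1 + z - 4z^2 + z^3.
Iterating the recurrence: a_0,…,a_{11} = -2, 3, -3, 17, -32, 103, -248, 692, -1787, 4803, -12643, 33642.

33642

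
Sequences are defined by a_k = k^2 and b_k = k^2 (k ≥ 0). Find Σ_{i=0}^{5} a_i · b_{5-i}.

104

This is [x^5] in the product of the two ordinary generating functions.
Σ = 0·25 + 1·16 + 4·9 + 9·4 + 16·1 + 25·0 = 104.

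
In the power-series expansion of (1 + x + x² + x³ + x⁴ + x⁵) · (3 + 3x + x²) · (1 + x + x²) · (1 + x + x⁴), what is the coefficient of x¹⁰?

(1 + x + x² + x³ + x⁴ + x⁵) has coefficients 1,1,1,1,1,1 for degrees 0…5.
(3 + 3x + x²) has coefficients 3,3,1,0,0,0,0,0,0,0,0 for degrees 0…10.
Multiplying by (1 + x + x²) gives running coefficients 3,6,7,4,1,0,0,0,0,0,0 for degrees 0…10.
Finally multiplying by (1 + x + x⁴), the product of all factors after the first has coefficients 3,9,13,11,8,7,7,4,1,0,0 for degrees 0…10.
[x¹⁰] = 1·0 + 1·0 + 1·1 + 1·4 + 1·7 + 1·7 = 19.

19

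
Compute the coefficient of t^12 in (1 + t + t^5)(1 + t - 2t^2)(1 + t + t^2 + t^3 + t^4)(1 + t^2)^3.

(1 + t + t^5) has coefficients 1,1,0,0,0,1 for degrees 0…5.
(1 + t - 2t^2) has coefficients 1,1,-2,0,0,0,0,0,0,0,0,0,0 for degrees 0…12.
Multiplying by (1 + t + t^2 + t^3 + t^4) gives running coefficients 1,2,0,0,0,-1,-2,0,0,0,0,0,0 for degrees 0…12.
Finally multiplying by (1 + t^2)^3, the product of all factors after the first has coefficients 1,2,3,6,3,5,-1,-1,-6,-3,-6,-1,-2 for degrees 0…12.
[t^12] = 1·(-2) + 1·(-1) + 1·(-1) = -4.

-4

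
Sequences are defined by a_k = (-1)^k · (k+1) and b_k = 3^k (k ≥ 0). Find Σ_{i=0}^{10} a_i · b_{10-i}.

This is [x^10] in the product of the two ordinary generating functions.
Σ = 1·59049 − 2·19683 + 3·6561 − 4·2187 + 5·729 − 6·243 + 7·81 − 8·27 + 9·9 − 10·3 + 11·1 = 33218.

33218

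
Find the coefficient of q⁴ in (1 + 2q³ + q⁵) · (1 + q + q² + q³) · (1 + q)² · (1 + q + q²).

(1 + 2q³ + q⁵) has coefficients 1,0,0,2,0 for degrees 0…4.
(1 + q + q² + q³) has coefficients 1,1,1,1,0 for degrees 0…4.
Multiplying by (1 + q)² gives running coefficients 1,3,4,4,3 for degrees 0…4.
Finally multiplying by (1 + q + q²), the product of all factors after the first has coefficients 1,4,8,11,11 for degrees 0…4.
[q⁴] = 1·11 + 2·4 = 19.

19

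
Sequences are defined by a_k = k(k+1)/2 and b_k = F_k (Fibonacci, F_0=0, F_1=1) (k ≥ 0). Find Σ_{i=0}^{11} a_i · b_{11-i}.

The convolution is the x^11 coefficient of A(x)B(x).
Σ = 0·89 + 1·55 + 3·34 + 6·21 + 10·13 + 15·8 + 21·5 + 28·3 + 36·2 + 45·1 + 55·1 + 66·0 = 894.

894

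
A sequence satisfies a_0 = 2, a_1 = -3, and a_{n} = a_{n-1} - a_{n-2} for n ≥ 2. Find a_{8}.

The ordinary generating function has denominator 1 - t + t^2.
Iterating the recurrence: a_0,…,a_{8} = 2, -3, -5, -2, 3, 5, 2, -3, -5.

-5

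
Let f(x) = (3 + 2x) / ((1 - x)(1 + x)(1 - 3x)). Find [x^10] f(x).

243576

Partial fractions give a closed form: a_n = (-5/4)·1^n + (1/8)·(-1)^n + (33/8)·3^n.
At n = 10: a_10 = 243576.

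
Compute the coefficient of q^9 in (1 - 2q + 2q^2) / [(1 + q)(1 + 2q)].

The denominator gives the recurrence a_n = −3a_(n−1) − 2a_(n−2) for n ≥ 3; the numerator fixes a_0 = 1, a_1 = -5, a_2 = 15.
Iterating: 1, -5, 15, -35, 75, -155, 315, -635, 1275, -2555, so a_9 = -2555.

-2555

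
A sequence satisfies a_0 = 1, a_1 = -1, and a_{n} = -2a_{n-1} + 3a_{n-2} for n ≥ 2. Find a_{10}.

The ordinary generating function has denominator 1 + 2t - 3t^2.
Iterating the recurrence: a_0,…,a_{10} = 1, -1, 5, -13, 41, -121, 365, -1093, 3281, -9841, 29525.

29525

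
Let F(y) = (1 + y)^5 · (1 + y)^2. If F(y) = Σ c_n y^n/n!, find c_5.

2520

The EGF product rule gives c_5 = Σ_{k_1+k_2=5} C(5; k_1,k_2) · ∏ g_i(k_i), where (1+y)^5 gives the falling factorial (5)_k; (1+y)^2 gives the falling factorial (2)_k.
g_1(k) for k = 0…5: 1, 5, 20, 60, 120, 120.
g_2(k) for k = 0…5: 1, 2, 2, 0, 0, 0.
c_5 = Σ_k C(5,k)·g_1(k)·g_2(5−k) = 10·60·2 + 5·120·2 + 1·120·1 = 1200 + 1200 + 120 = 2520.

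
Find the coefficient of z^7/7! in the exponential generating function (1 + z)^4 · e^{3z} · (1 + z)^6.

The EGF product rule gives c_7 = Σ_{k_1+k_2+k_3=7} C(7; k_1,k_2,k_3) · ∏ g_i(k_i), where (1+z)^4 gives the falling factorial (4)_k; e^{3z} gives (3)^k; (1+z)^6 gives the falling factorial (6)_k.
g_1(k) for k = 0…7: 1, 4, 12, 24, 24, 0, 0, 0.
g_2(k) for k = 0…7: 1, 3, 9, 27, 81, 243, 729, 2187.
g_3(k) for k = 0…7: 1, 6, 30, 120, 360, 720, 720, 0.
First combine the last two factors: h(k) = Σ_j C(k,j)·g_2(j)·g_3(k−j) for k = 0…7: 1, 9, 75, 579, 4149, 27693, 173007, 1017495.
c_7 = Σ_k C(7,k)·g_1(k)·h(7−k) = 1·1·1017495 + 7·4·173007 + 21·12·27693 + 35·24·4149 + 35·24·579 = 1017495 + 4844196 + 6978636 + 3485160 + 486360 = 16811847.

16811847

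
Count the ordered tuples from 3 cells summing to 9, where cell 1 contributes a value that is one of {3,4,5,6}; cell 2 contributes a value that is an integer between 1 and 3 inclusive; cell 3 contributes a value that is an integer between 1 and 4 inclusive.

10

The generating function for the choices is (q³ + q⁴ + q⁵ + q⁶)·(q + q² + q³)·(q + q² + q³ + q⁴); the count is [q⁹].
(q³ + q⁴ + q⁵ + q⁶) has coefficients 0,0,0,1,1,1,1 for degrees 0…6.
(q + q² + q³) has coefficients 0,1,1,1,0,0,0,0,0,0 for degrees 0…9.
Finally multiplying by (q + q² + q³ + q⁴), the product of all factors after the first has coefficients 0,0,1,2,3,3,2,1,0,0 for degrees 0…9.
[q⁹] = 1·2 + 1·3 + 1·3 + 1·2 = 10.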